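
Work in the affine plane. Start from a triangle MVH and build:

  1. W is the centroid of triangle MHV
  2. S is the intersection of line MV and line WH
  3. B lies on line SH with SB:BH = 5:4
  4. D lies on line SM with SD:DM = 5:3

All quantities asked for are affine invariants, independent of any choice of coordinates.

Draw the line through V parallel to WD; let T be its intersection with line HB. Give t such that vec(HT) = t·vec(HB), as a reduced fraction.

t = 69/20

Set M = (0, 0), V = (1, 0), H = (0, 1); any affine frame gives the same invariant.
1. W is the centroid of triangle MHV ⇒ W = (1/3, 1/3)
2. S is the intersection of line MV and line WH ⇒ S = (1/2, 0)
3. B lies on line SH with SB:BH = 5:4 ⇒ B = (2/9, 5/9)
4. D lies on line SM with SD:DM = 5:3 ⇒ D = (3/16, 0)
through V parallel to WD: direction (-7/48, -1/3); meets HB at T = (23/30, -8/15)
T = H + t·(B−H) with t = 69/20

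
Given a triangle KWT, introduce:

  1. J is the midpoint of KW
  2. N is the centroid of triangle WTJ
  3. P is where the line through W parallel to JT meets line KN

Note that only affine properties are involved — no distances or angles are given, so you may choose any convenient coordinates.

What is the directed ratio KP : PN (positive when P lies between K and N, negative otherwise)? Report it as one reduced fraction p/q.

Set K = (0, 0), W = (1, 0), T = (0, 1); any affine frame gives the same invariant.
1. J is the midpoint of KW ⇒ J = (1/2, 0)
2. N is the centroid of triangle WTJ ⇒ N = (1/2, 1/3)
3. P is where the line through W parallel to JT meets line KN ⇒ P = (3/4, 1/2)
P = K + t·(N−K) with t = 3/2, so KP:PN = t:(1−t) = 3/2:-1/2

KP:PN = -3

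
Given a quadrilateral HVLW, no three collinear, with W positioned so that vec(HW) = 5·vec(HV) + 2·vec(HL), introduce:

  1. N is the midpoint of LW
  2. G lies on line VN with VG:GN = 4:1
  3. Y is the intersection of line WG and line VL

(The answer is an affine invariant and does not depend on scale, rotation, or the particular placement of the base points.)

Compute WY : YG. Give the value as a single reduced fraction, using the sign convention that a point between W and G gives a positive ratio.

Choose coordinates H = (0, 0), V = (1, 0), L = (0, 1), W = (5, 2).
1. N is the midpoint of LW ⇒ N = (5/2, 3/2)
2. G lies on line VN with VG:GN = 4:1 ⇒ G = (11/5, 6/5)
3. Y is the intersection of line WG and line VL ⇒ Y = (1/3, 2/3)
Y = W + t·(G−W) with t = 5/3, so WY:YG = t:(1−t) = 5/3:-2/3

WY:YG = -5/2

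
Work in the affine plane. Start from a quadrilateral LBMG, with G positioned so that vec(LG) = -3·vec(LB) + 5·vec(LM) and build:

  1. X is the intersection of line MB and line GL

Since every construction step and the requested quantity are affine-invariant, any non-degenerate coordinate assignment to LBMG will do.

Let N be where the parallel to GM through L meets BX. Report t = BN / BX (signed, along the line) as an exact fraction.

Choose coordinates L = (0, 0), B = (1, 0), M = (0, 1), G = (-3, 5).
1. X is the intersection of line MB and line GL ⇒ X = (-3/2, 5/2)
through L parallel to GM: direction (3, -4); meets BX at N = (-3, 4)
N = B + t·(X−B) with t = 8/5

t = 8/5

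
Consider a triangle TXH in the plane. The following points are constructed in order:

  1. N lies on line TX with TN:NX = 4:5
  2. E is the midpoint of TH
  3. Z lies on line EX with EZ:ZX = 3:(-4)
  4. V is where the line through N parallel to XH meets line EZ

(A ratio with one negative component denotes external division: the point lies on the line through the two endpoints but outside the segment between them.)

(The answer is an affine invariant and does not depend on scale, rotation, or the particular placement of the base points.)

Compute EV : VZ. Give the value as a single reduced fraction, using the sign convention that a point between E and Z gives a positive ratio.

EV:VZ = 1/26

Work in coordinates with T = (0, 0), X = (1, 0), H = (0, 1).
1. N lies on line TX with TN:NX = 4:5 ⇒ N = (4/9, 0)
2. E is the midpoint of TH ⇒ E = (0, 1/2)
3. Z lies on line EX with EZ:ZX = 3:(-4) ⇒ Z = (-3, 2)
4. V is where the line through N parallel to XH meets line EZ ⇒ V = (-1/9, 5/9)
V = E + t·(Z−E) with t = 1/27, so EV:VZ = t:(1−t) = 1/27:26/27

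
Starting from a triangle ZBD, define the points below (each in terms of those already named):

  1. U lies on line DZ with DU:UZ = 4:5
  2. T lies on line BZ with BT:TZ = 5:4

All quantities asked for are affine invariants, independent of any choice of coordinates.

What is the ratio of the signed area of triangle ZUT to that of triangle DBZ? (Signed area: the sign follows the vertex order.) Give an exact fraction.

[ZUT]:[DBZ] = 20/81

Choose coordinates Z = (0, 0), B = (1, 0), D = (0, 1).
1. U lies on line DZ with DU:UZ = 4:5 ⇒ U = (0, 5/9)
2. T lies on line BZ with BT:TZ = 5:4 ⇒ T = (4/9, 0)
2·[ZUT] = -20/81, 2·[DBZ] = -1
[ZUT]:[DBZ] = -20/81:-1 = 20/81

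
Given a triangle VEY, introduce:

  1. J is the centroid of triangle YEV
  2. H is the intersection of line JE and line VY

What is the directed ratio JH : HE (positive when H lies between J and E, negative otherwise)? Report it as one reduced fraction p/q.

JH:HE = -1/3

Work in coordinates with V = (0, 0), E = (1, 0), Y = (0, 1).
1. J is the centroid of triangle YEV ⇒ J = (1/3, 1/3)
2. H is the intersection of line JE and line VY ⇒ H = (0, 1/2)
H = J + t·(E−J) with t = -1/2, so JH:HE = t:(1−t) = -1/2:3/2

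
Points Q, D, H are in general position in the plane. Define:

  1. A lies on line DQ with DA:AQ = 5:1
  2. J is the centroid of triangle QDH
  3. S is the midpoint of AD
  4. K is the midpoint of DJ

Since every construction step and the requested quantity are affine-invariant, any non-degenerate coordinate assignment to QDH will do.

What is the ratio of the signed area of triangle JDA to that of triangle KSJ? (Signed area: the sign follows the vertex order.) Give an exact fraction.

[JDA]:[KSJ] = 4

Assign Q = (0, 0), D = (1, 0), H = (0, 1) — the answer is frame-independent, so this choice is without loss of generality.
1. A lies on line DQ with DA:AQ = 5:1 ⇒ A = (1/6, 0)
2. J is the centroid of triangle QDH ⇒ J = (1/3, 1/3)
3. S is the midpoint of AD ⇒ S = (7/12, 0)
4. K is the midpoint of DJ ⇒ K = (2/3, 1/6)
2·[JDA] = -5/18, 2·[KSJ] = -5/72
[JDA]:[KSJ] = -5/18:-5/72 = 4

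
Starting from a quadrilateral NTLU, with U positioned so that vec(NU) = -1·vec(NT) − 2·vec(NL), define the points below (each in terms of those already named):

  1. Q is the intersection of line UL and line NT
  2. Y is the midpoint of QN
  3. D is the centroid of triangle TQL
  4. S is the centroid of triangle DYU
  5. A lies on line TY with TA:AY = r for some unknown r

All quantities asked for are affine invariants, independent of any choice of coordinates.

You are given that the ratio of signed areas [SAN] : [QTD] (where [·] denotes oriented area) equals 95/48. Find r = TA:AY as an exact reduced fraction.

Set N = (0, 0), T = (1, 0), L = (0, 1), U = (-1, -2); any affine frame gives the same invariant.
1. Q is the intersection of line UL and line NT ⇒ Q = (-1/3, 0)
2. Y is the midpoint of QN ⇒ Y = (-1/6, 0)
3. D is the centroid of triangle TQL ⇒ D = (2/9, 1/3)
4. S is the centroid of triangle DYU ⇒ S = (-17/54, -5/9)
5. With TA:AY = r, write λ = r/(r+1) so A = T + λ·(Y−T); A is affine-linear in λ
Every point depending on A is an affine combination of A and λ-independent points, so each such coordinate is linear in λ; the λ² term in each signed area is a multiple of (Y−T)×(Y−T) = 0, so 2·[SAN] and 2·[QTD] are each linear in λ. Evaluating at λ=0 and λ=1:
  2·[SAN] = -35/54·λ + 5/9,   2·[QTD] = 4/9
So [SAN]:[QTD] = (-35/54·λ + 5/9) / (4/9). Setting this equal to 95/48:
  -35/54·λ + 5/9 = 95/48·(4/9)  ⇒  λ = -1/2
Then r = λ/(1−λ) = (-1/2)/(3/2) = -1/3. Check: with r = -1/3, A = (19/12, 0) and [SAN]:[QTD] = 95/48 as required.

r = -1/3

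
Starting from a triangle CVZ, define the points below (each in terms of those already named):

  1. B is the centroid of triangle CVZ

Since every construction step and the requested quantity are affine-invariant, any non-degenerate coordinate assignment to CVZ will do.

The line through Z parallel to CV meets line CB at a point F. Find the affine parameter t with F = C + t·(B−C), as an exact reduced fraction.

t = 3

Work in coordinates with C = (0, 0), V = (1, 0), Z = (0, 1).
1. B is the centroid of triangle CVZ ⇒ B = (1/3, 1/3)
through Z parallel to CV: direction (1, 0); meets CB at F = (1, 1)
F = C + t·(B−C) with t = 3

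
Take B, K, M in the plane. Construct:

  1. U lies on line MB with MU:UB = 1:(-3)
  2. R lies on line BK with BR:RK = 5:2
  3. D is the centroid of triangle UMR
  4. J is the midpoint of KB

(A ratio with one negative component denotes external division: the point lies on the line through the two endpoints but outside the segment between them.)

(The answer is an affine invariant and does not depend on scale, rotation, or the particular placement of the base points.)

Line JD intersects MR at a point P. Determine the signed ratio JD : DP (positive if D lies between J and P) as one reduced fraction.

Assign B = (0, 0), K = (1, 0), M = (0, 1) — the answer is frame-independent, so this choice is without loss of generality.
1. U lies on line MB with MU:UB = 1:(-3) ⇒ U = (0, 3/2)
2. R lies on line BK with BR:RK = 5:2 ⇒ R = (5/7, 0)
3. D is the centroid of triangle UMR ⇒ D = (5/21, 5/6)
4. J is the midpoint of KB ⇒ J = (1/2, 0)
line JD meets MR at P = (65/196, 15/28)
D = J + t·(P−J) with t = 14/9, so JD:DP = 14/9:-5/9

JD:DP = -14/5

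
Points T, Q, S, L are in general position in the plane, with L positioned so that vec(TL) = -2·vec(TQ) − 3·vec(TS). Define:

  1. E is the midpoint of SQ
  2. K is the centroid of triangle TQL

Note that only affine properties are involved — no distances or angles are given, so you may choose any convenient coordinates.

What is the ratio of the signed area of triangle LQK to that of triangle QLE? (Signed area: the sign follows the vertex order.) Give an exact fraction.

[LQK]:[QLE] = -1/3

Set T = (0, 0), Q = (1, 0), S = (0, 1), L = (-2, -3); any affine frame gives the same invariant.
1. E is the midpoint of SQ ⇒ E = (1/2, 1/2)
2. K is the centroid of triangle TQL ⇒ K = (-1/3, -1)
2·[LQK] = 1, 2·[QLE] = -3
[LQK]:[QLE] = 1:-3 = -1/3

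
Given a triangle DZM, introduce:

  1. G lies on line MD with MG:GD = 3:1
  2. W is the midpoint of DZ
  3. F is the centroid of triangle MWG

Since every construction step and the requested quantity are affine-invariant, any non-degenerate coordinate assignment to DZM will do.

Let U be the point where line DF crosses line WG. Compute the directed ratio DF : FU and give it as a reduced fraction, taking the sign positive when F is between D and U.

DF:FU = -2

Choose coordinates D = (0, 0), Z = (1, 0), M = (0, 1).
1. G lies on line MD with MG:GD = 3:1 ⇒ G = (0, 1/4)
2. W is the midpoint of DZ ⇒ W = (1/2, 0)
3. F is the centroid of triangle MWG ⇒ F = (1/6, 5/12)
line DF meets WG at U = (1/12, 5/24)
F = D + t·(U−D) with t = 2, so DF:FU = 2:-1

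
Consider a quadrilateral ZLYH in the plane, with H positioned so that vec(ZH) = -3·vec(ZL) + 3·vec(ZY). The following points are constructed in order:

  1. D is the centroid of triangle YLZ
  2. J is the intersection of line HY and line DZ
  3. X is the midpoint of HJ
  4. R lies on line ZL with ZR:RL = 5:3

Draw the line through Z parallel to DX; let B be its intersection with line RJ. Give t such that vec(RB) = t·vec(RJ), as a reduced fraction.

Work in coordinates with Z = (0, 0), L = (1, 0), Y = (0, 1), H = (-3, 3).
1. D is the centroid of triangle YLZ ⇒ D = (1/3, 1/3)
2. J is the intersection of line HY and line DZ ⇒ J = (3/5, 3/5)
3. X is the midpoint of HJ ⇒ X = (-6/5, 9/5)
4. R lies on line ZL with ZR:RL = 5:3 ⇒ R = (5/8, 0)
through Z parallel to DX: direction (-23/15, 22/15); meets RJ at B = (69/106, -33/53)
B = R + t·(J−R) with t = -55/53

t = -55/53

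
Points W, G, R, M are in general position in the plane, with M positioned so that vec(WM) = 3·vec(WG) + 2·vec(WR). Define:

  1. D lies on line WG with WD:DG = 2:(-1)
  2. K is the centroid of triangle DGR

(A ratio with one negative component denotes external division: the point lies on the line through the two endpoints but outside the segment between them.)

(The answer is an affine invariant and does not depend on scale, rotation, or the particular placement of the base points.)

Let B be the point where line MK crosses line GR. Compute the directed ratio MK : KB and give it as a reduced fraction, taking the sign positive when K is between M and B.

Assign W = (0, 0), G = (1, 0), R = (0, 1), M = (3, 2) — the answer is frame-independent, so this choice is without loss of generality.
1. D lies on line WG with WD:DG = 2:(-1) ⇒ D = (2, 0)
2. K is the centroid of triangle DGR ⇒ K = (1, 1/3)
line MK meets GR at B = (9/11, 2/11)
K = M + t·(B−M) with t = 11/12, so MK:KB = 11/12:1/12

MK:KB = 11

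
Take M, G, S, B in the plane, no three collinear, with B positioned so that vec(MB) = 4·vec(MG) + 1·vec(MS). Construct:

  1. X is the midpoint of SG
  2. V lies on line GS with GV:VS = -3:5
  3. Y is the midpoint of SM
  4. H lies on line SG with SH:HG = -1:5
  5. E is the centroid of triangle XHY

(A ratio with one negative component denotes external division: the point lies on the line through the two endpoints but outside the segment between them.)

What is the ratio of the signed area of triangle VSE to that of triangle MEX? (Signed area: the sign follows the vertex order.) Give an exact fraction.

Set M = (0, 0), G = (1, 0), S = (0, 1), B = (4, 1); any affine frame gives the same invariant.
1. X is the midpoint of SG ⇒ X = (1/2, 1/2)
2. V lies on line GS with GV:VS = -3:5 ⇒ V = (5/2, -3/2)
3. Y is the midpoint of SM ⇒ Y = (0, 1/2)
4. H lies on line SG with SH:HG = -1:5 ⇒ H = (-1/4, 5/4)
5. E is the centroid of triangle XHY ⇒ E = (1/12, 3/4)
2·[VSE] = 5/12, 2·[MEX] = -1/3
[VSE]:[MEX] = 5/12:-1/3 = -5/4

[VSE]:[MEX] = -5/4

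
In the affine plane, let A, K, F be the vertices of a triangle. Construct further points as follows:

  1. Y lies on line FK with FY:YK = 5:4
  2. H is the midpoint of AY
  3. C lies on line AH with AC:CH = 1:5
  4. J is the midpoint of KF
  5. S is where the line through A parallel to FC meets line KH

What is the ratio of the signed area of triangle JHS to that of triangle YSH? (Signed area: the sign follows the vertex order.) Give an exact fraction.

Assign A = (0, 0), K = (1, 0), F = (0, 1) — the answer is frame-independent, so this choice is without loss of generality.
1. Y lies on line FK with FY:YK = 5:4 ⇒ Y = (5/9, 4/9)
2. H is the midpoint of AY ⇒ H = (5/18, 2/9)
3. C lies on line AH with AC:CH = 1:5 ⇒ C = (5/108, 1/27)
4. J is the midpoint of KF ⇒ J = (1/2, 1/2)
5. S is where the line through A parallel to FC meets line KH ⇒ S = (-5/333, 104/333)
2·[JHS] = -15/148, 2·[YSH] = 10/111
[JHS]:[YSH] = -15/148:10/111 = -9/8

[JHS]:[YSH] = -9/8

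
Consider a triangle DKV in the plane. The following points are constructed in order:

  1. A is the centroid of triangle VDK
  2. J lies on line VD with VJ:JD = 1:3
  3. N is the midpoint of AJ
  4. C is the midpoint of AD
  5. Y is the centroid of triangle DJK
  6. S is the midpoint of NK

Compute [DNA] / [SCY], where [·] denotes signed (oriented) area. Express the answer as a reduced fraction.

Work in coordinates with D = (0, 0), K = (1, 0), V = (0, 1).
1. A is the centroid of triangle VDK ⇒ A = (1/3, 1/3)
2. J lies on line VD with VJ:JD = 1:3 ⇒ J = (0, 3/4)
3. N is the midpoint of AJ ⇒ N = (1/6, 13/24)
4. C is the midpoint of AD ⇒ C = (1/6, 1/6)
5. Y is the centroid of triangle DJK ⇒ Y = (1/3, 1/4)
6. S is the midpoint of NK ⇒ S = (7/12, 13/48)
2·[DNA] = -1/8, 2·[SCY] = -5/288
[DNA]:[SCY] = -1/8:-5/288 = 36/5

[DNA]:[SCY] = 36/5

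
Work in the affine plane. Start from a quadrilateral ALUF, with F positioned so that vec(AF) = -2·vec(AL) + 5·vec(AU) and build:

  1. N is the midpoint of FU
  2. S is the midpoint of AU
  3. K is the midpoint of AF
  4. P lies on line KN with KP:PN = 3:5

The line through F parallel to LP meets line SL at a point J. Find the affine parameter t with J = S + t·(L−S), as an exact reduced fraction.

Choose coordinates A = (0, 0), L = (1, 0), U = (0, 1), F = (-2, 5).
1. N is the midpoint of FU ⇒ N = (-1, 3)
2. S is the midpoint of AU ⇒ S = (0, 1/2)
3. K is the midpoint of AF ⇒ K = (-1, 5/2)
4. P lies on line KN with KP:PN = 3:5 ⇒ P = (-1, 43/16)
through F parallel to LP: direction (-2, 43/16); meets SL at J = (58/27, -31/54)
J = S + t·(L−S) with t = 58/27

t = 58/27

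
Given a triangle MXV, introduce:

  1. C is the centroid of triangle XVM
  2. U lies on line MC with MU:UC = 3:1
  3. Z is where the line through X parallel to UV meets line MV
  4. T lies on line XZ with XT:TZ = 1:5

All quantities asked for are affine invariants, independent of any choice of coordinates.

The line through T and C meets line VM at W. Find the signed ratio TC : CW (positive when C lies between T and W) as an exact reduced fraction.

Assign M = (0, 0), X = (1, 0), V = (0, 1) — the answer is frame-independent, so this choice is without loss of generality.
1. C is the centroid of triangle XVM ⇒ C = (1/3, 1/3)
2. U lies on line MC with MU:UC = 3:1 ⇒ U = (1/4, 1/4)
3. Z is where the line through X parallel to UV meets line MV ⇒ Z = (0, 3)
4. T lies on line XZ with XT:TZ = 1:5 ⇒ T = (5/6, 1/2)
line TC meets VM at W = (0, 2/9)
C = T + t·(W−T) with t = 3/5, so TC:CW = 3/5:2/5

TC:CW = 3/2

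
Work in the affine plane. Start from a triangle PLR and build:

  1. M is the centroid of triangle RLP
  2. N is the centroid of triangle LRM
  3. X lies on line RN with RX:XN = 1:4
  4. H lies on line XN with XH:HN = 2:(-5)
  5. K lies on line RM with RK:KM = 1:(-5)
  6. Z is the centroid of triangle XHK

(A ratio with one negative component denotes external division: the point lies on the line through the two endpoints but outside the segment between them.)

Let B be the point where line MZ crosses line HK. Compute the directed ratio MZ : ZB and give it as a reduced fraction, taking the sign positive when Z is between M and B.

MZ:ZB = 67/8

Set P = (0, 0), L = (1, 0), R = (0, 1); any affine frame gives the same invariant.
1. M is the centroid of triangle RLP ⇒ M = (1/3, 1/3)
2. N is the centroid of triangle LRM ⇒ N = (4/9, 4/9)
3. X lies on line RN with RX:XN = 1:4 ⇒ X = (4/45, 8/9)
4. H lies on line XN with XH:HN = 2:(-5) ⇒ H = (-4/27, 32/27)
5. K lies on line RM with RK:KM = 1:(-5) ⇒ K = (-1/12, 7/6)
6. Z is the centroid of triangle XHK ⇒ Z = (-77/1620, 175/162)
line MZ meets HK at B = (-673/7236, 4231/3618)
Z = M + t·(B−M) with t = 67/75, so MZ:ZB = 67/75:8/75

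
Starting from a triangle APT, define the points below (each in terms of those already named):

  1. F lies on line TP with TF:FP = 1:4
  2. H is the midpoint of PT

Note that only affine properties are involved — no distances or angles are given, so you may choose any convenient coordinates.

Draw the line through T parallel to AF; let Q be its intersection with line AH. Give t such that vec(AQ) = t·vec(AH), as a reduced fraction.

t = -2/3

Assign A = (0, 0), P = (1, 0), T = (0, 1) — the answer is frame-independent, so this choice is without loss of generality.
1. F lies on line TP with TF:FP = 1:4 ⇒ F = (1/5, 4/5)
2. H is the midpoint of PT ⇒ H = (1/2, 1/2)
through T parallel to AF: direction (1/5, 4/5); meets AH at Q = (-1/3, -1/3)
Q = A + t·(H−A) with t = -2/3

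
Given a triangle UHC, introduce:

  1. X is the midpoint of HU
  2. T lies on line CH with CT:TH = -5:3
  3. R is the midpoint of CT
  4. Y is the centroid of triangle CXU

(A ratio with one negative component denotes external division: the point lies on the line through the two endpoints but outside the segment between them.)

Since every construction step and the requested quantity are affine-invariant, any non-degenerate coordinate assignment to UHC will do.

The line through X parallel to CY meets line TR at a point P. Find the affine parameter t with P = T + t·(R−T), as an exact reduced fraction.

Choose coordinates U = (0, 0), H = (1, 0), C = (0, 1).
1. X is the midpoint of HU ⇒ X = (1/2, 0)
2. T lies on line CH with CT:TH = -5:3 ⇒ T = (5/2, -3/2)
3. R is the midpoint of CT ⇒ R = (5/4, -1/4)
4. Y is the centroid of triangle CXU ⇒ Y = (1/6, 1/3)
through X parallel to CY: direction (1/6, -2/3); meets TR at P = (1/3, 2/3)
P = T + t·(R−T) with t = 26/15

t = 26/15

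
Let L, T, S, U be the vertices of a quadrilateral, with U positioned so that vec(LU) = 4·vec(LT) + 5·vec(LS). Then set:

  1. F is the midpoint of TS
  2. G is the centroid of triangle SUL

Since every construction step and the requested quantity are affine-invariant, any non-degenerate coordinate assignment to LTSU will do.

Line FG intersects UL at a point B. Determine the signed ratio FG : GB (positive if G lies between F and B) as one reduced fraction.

Set L = (0, 0), T = (1, 0), S = (0, 1), U = (4, 5); any affine frame gives the same invariant.
1. F is the midpoint of TS ⇒ F = (1/2, 1/2)
2. G is the centroid of triangle SUL ⇒ G = (4/3, 2)
line FG meets UL at B = (8/11, 10/11)
G = F + t·(B−F) with t = 11/3, so FG:GB = 11/3:-8/3

FG:GB = -11/8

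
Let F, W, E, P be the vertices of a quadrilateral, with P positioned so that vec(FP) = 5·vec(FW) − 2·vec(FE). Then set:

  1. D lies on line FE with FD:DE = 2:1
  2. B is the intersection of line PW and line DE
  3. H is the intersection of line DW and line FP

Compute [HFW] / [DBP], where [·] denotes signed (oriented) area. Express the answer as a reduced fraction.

[HFW]:[DBP] = -6/5

Choose coordinates F = (0, 0), W = (1, 0), E = (0, 1), P = (5, -2).
1. D lies on line FE with FD:DE = 2:1 ⇒ D = (0, 2/3)
2. B is the intersection of line PW and line DE ⇒ B = (0, 1/2)
3. H is the intersection of line DW and line FP ⇒ H = (5/2, -1)
2·[HFW] = -1, 2·[DBP] = 5/6
[HFW]:[DBP] = -1:5/6 = -6/5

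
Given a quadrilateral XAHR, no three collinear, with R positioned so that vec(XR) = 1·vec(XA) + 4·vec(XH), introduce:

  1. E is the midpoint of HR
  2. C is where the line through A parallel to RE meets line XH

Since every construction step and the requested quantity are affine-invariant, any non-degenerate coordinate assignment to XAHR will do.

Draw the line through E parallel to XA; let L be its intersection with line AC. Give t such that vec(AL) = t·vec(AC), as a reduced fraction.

t = -5/6

Set X = (0, 0), A = (1, 0), H = (0, 1), R = (1, 4); any affine frame gives the same invariant.
1. E is the midpoint of HR ⇒ E = (1/2, 5/2)
2. C is where the line through A parallel to RE meets line XH ⇒ C = (0, -3)
through E parallel to XA: direction (1, 0); meets AC at L = (11/6, 5/2)
L = A + t·(C−A) with t = -5/6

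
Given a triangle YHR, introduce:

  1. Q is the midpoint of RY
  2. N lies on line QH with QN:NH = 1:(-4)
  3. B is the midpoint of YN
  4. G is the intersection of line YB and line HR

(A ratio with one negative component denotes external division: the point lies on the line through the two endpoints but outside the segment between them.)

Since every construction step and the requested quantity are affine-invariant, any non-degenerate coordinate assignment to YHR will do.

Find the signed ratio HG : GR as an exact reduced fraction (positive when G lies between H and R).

Set Y = (0, 0), H = (1, 0), R = (0, 1); any affine frame gives the same invariant.
1. Q is the midpoint of RY ⇒ Q = (0, 1/2)
2. N lies on line QH with QN:NH = 1:(-4) ⇒ N = (-1/3, 2/3)
3. B is the midpoint of YN ⇒ B = (-1/6, 1/3)
4. G is the intersection of line YB and line HR ⇒ G = (-1, 2)
G = H + t·(R−H) with t = 2, so HG:GR = t:(1−t) = 2:-1

HG:GR = -2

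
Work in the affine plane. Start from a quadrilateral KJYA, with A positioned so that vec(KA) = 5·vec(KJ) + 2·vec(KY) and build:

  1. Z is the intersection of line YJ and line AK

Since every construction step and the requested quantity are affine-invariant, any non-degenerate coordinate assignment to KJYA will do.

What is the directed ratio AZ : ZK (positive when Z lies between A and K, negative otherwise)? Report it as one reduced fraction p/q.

AZ:ZK = 6

Set K = (0, 0), J = (1, 0), Y = (0, 1), A = (5, 2); any affine frame gives the same invariant.
1. Z is the intersection of line YJ and line AK ⇒ Z = (5/7, 2/7)
Z = A + t·(K−A) with t = 6/7, so AZ:ZK = t:(1−t) = 6/7:1/7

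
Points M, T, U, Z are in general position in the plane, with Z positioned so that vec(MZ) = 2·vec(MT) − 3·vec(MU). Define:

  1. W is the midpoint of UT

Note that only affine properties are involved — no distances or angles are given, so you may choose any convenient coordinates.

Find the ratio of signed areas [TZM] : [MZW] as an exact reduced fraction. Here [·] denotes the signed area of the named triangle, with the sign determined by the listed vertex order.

Choose coordinates M = (0, 0), T = (1, 0), U = (0, 1), Z = (2, -3).
1. W is the midpoint of UT ⇒ W = (1/2, 1/2)
2·[TZM] = -3, 2·[MZW] = 5/2
[TZM]:[MZW] = -3:5/2 = -6/5

[TZM]:[MZW] = -6/5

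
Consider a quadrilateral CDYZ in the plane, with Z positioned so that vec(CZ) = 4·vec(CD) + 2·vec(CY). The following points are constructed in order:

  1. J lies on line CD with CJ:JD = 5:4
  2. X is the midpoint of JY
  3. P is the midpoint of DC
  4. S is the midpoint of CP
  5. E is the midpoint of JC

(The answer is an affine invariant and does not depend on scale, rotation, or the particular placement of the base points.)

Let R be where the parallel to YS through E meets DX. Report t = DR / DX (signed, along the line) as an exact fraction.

Assign C = (0, 0), D = (1, 0), Y = (0, 1), Z = (4, 2) — the answer is frame-independent, so this choice is without loss of generality.
1. J lies on line CD with CJ:JD = 5:4 ⇒ J = (5/9, 0)
2. X is the midpoint of JY ⇒ X = (5/18, 1/2)
3. P is the midpoint of DC ⇒ P = (1/2, 0)
4. S is the midpoint of CP ⇒ S = (1/4, 0)
5. E is the midpoint of JC ⇒ E = (5/18, 0)
through E parallel to YS: direction (1/4, -1); meets DX at R = (49/387, 26/43)
R = D + t·(X−D) with t = 52/43

t = 52/43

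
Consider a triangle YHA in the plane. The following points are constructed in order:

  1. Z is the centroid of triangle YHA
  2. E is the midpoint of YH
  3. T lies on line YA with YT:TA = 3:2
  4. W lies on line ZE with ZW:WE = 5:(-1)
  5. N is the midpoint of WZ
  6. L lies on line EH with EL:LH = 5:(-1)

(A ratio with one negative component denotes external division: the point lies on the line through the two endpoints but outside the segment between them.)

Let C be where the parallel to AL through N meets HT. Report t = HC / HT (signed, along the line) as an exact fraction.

t = 135/104

Choose coordinates Y = (0, 0), H = (1, 0), A = (0, 1).
1. Z is the centroid of triangle YHA ⇒ Z = (1/3, 1/3)
2. E is the midpoint of YH ⇒ E = (1/2, 0)
3. T lies on line YA with YT:TA = 3:2 ⇒ T = (0, 3/5)
4. W lies on line ZE with ZW:WE = 5:(-1) ⇒ W = (13/24, -1/12)
5. N is the midpoint of WZ ⇒ N = (7/16, 1/8)
6. L lies on line EH with EL:LH = 5:(-1) ⇒ L = (9/8, 0)
through N parallel to AL: direction (9/8, -1); meets HT at C = (-31/104, 81/104)
C = H + t·(T−H) with t = 135/104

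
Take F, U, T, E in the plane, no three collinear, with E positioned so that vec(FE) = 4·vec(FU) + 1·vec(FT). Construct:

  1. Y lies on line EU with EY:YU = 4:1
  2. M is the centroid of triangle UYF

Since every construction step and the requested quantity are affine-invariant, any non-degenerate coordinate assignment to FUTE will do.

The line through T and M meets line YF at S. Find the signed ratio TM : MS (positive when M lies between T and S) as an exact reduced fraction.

Set F = (0, 0), U = (1, 0), T = (0, 1), E = (4, 1); any affine frame gives the same invariant.
1. Y lies on line EU with EY:YU = 4:1 ⇒ Y = (8/5, 1/5)
2. M is the centroid of triangle UYF ⇒ M = (13/15, 1/15)
line TM meets YF at S = (104/125, 13/125)
M = T + t·(S−T) with t = 25/24, so TM:MS = 25/24:-1/24

TM:MS = -25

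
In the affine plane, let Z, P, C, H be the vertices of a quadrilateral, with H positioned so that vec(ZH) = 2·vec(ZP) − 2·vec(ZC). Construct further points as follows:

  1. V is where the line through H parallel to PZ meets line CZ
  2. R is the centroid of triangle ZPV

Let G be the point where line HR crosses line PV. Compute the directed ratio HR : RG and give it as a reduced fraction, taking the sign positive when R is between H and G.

HR:RG = -7

Assign Z = (0, 0), P = (1, 0), C = (0, 1), H = (2, -2) — the answer is frame-independent, so this choice is without loss of generality.
1. V is where the line through H parallel to PZ meets line CZ ⇒ V = (0, -2)
2. R is the centroid of triangle ZPV ⇒ R = (1/3, -2/3)
line HR meets PV at G = (4/7, -6/7)
R = H + t·(G−H) with t = 7/6, so HR:RG = 7/6:-1/6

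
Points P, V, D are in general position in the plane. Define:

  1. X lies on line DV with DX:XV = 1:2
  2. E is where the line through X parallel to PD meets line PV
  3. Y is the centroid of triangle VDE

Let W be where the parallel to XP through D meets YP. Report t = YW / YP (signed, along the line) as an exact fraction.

Choose coordinates P = (0, 0), V = (1, 0), D = (0, 1).
1. X lies on line DV with DX:XV = 1:2 ⇒ X = (1/3, 2/3)
2. E is where the line through X parallel to PD meets line PV ⇒ E = (1/3, 0)
3. Y is the centroid of triangle VDE ⇒ Y = (4/9, 1/3)
through D parallel to XP: direction (-1/3, -2/3); meets YP at W = (-4/5, -3/5)
W = Y + t·(P−Y) with t = 14/5

t = 14/5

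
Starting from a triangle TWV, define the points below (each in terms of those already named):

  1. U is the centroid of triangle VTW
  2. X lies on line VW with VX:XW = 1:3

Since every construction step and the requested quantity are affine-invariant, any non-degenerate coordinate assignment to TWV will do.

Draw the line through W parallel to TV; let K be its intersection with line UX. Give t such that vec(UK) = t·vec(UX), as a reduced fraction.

Set T = (0, 0), W = (1, 0), V = (0, 1); any affine frame gives the same invariant.
1. U is the centroid of triangle VTW ⇒ U = (1/3, 1/3)
2. X lies on line VW with VX:XW = 1:3 ⇒ X = (1/4, 3/4)
through W parallel to TV: direction (0, 1); meets UX at K = (1, -3)
K = U + t·(X−U) with t = -8

t = -8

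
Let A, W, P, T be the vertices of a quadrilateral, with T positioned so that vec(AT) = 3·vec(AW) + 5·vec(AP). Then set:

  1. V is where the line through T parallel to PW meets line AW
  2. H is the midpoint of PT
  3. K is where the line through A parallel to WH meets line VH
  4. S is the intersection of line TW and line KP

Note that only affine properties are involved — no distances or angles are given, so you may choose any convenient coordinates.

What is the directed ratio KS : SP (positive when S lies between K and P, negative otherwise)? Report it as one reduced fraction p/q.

KS:SP = -9/7

Work in coordinates with A = (0, 0), W = (1, 0), P = (0, 1), T = (3, 5).
1. V is where the line through T parallel to PW meets line AW ⇒ V = (8, 0)
2. H is the midpoint of PT ⇒ H = (3/2, 3)
3. K is where the line through A parallel to WH meets line VH ⇒ K = (4/7, 24/7)
4. S is the intersection of line TW and line KP ⇒ S = (-2, -15/2)
S = K + t·(P−K) with t = 9/2, so KS:SP = t:(1−t) = 9/2:-7/2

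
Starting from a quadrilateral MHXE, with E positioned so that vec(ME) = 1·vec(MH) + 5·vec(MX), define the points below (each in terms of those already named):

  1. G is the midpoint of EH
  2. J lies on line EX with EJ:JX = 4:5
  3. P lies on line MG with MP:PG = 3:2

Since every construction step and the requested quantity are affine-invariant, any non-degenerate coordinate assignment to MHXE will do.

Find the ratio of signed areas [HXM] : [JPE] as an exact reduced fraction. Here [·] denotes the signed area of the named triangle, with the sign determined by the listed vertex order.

Choose coordinates M = (0, 0), H = (1, 0), X = (0, 1), E = (1, 5).
1. G is the midpoint of EH ⇒ G = (1, 5/2)
2. J lies on line EX with EJ:JX = 4:5 ⇒ J = (5/9, 29/9)
3. P lies on line MG with MP:PG = 3:2 ⇒ P = (3/5, 3/2)
2·[HXM] = 1, 2·[JPE] = 38/45
[HXM]:[JPE] = 1:38/45 = 45/38

[HXM]:[JPE] = 45/38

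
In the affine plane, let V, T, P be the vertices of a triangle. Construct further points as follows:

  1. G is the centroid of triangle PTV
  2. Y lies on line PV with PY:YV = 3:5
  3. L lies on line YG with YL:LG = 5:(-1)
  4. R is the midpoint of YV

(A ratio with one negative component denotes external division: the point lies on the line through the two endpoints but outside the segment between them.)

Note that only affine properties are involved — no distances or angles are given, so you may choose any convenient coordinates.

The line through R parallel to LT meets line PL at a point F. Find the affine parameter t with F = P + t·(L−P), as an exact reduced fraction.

Work in coordinates with V = (0, 0), T = (1, 0), P = (0, 1).
1. G is the centroid of triangle PTV ⇒ G = (1/3, 1/3)
2. Y lies on line PV with PY:YV = 3:5 ⇒ Y = (0, 5/8)
3. L lies on line YG with YL:LG = 5:(-1) ⇒ L = (5/12, 25/96)
4. R is the midpoint of YV ⇒ R = (0, 5/16)
through R parallel to LT: direction (7/12, -25/96); meets PL at F = (385/744, 485/5952)
F = P + t·(L−P) with t = 77/62

t = 77/62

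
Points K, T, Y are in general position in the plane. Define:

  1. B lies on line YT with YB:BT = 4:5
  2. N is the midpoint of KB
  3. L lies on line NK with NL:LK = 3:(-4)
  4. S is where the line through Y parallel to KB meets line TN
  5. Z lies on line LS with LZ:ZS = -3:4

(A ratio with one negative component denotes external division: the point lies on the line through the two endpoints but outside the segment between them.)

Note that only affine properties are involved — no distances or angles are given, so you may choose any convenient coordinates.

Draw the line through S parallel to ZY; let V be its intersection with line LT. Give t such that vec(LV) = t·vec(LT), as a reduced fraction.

t = 4/55

Set K = (0, 0), T = (1, 0), Y = (0, 1); any affine frame gives the same invariant.
1. B lies on line YT with YB:BT = 4:5 ⇒ B = (4/9, 5/9)
2. N is the midpoint of KB ⇒ N = (2/9, 5/18)
3. L lies on line NK with NL:LK = 3:(-4) ⇒ L = (8/9, 10/9)
4. S is where the line through Y parallel to KB meets line TN ⇒ S = (-2/5, 1/2)
5. Z lies on line LS with LZ:ZS = -3:4 ⇒ Z = (214/45, 53/18)
through S parallel to ZY: direction (-214/45, -35/18); meets LT at V = (148/165, 34/33)
V = L + t·(T−L) with t = 4/55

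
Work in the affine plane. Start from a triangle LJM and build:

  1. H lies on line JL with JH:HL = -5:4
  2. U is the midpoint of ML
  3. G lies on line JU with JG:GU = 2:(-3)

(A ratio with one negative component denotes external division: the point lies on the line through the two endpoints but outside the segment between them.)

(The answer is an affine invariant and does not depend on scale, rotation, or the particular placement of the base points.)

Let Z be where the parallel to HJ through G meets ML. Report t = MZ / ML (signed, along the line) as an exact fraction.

t = 2

Assign L = (0, 0), J = (1, 0), M = (0, 1) — the answer is frame-independent, so this choice is without loss of generality.
1. H lies on line JL with JH:HL = -5:4 ⇒ H = (-4, 0)
2. U is the midpoint of ML ⇒ U = (0, 1/2)
3. G lies on line JU with JG:GU = 2:(-3) ⇒ G = (3, -1)
through G parallel to HJ: direction (5, 0); meets ML at Z = (0, -1)
Z = M + t·(L−M) with t = 2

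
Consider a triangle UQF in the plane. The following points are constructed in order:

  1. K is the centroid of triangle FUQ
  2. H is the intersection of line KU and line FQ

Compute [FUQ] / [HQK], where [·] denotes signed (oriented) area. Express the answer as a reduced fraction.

[FUQ]:[HQK] = -6

Work in coordinates with U = (0, 0), Q = (1, 0), F = (0, 1).
1. K is the centroid of triangle FUQ ⇒ K = (1/3, 1/3)
2. H is the intersection of line KU and line FQ ⇒ H = (1/2, 1/2)
2·[FUQ] = 1, 2·[HQK] = -1/6
[FUQ]:[HQK] = 1:-1/6 = -6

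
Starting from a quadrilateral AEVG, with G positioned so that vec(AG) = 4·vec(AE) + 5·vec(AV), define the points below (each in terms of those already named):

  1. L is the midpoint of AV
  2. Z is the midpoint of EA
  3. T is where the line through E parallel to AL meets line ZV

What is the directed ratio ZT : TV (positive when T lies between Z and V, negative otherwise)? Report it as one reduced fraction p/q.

ZT:TV = -1/2

Work in coordinates with A = (0, 0), E = (1, 0), V = (0, 1), G = (4, 5).
1. L is the midpoint of AV ⇒ L = (0, 1/2)
2. Z is the midpoint of EA ⇒ Z = (1/2, 0)
3. T is where the line through E parallel to AL meets line ZV ⇒ T = (1, -1)
T = Z + t·(V−Z) with t = -1, so ZT:TV = t:(1−t) = -1:2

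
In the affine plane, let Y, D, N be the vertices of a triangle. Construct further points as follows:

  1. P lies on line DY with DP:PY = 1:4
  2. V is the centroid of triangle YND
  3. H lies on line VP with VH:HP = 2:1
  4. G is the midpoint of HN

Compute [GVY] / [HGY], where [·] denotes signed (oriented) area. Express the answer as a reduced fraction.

[GVY]:[HGY] = -7/29

Assign Y = (0, 0), D = (1, 0), N = (0, 1) — the answer is frame-independent, so this choice is without loss of generality.
1. P lies on line DY with DP:PY = 1:4 ⇒ P = (4/5, 0)
2. V is the centroid of triangle YND ⇒ V = (1/3, 1/3)
3. H lies on line VP with VH:HP = 2:1 ⇒ H = (29/45, 1/9)
4. G is the midpoint of HN ⇒ G = (29/90, 5/9)
2·[GVY] = -7/90, 2·[HGY] = 29/90
[GVY]:[HGY] = -7/90:29/90 = -7/29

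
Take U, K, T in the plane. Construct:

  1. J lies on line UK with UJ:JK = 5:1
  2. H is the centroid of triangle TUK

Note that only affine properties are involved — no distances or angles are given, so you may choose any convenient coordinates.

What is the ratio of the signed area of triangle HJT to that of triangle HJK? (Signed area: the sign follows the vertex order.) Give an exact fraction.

Work in coordinates with U = (0, 0), K = (1, 0), T = (0, 1).
1. J lies on line UK with UJ:JK = 5:1 ⇒ J = (5/6, 0)
2. H is the centroid of triangle TUK ⇒ H = (1/3, 1/3)
2·[HJT] = 2/9, 2·[HJK] = 1/18
[HJT]:[HJK] = 2/9:1/18 = 4

[HJT]:[HJK] = 4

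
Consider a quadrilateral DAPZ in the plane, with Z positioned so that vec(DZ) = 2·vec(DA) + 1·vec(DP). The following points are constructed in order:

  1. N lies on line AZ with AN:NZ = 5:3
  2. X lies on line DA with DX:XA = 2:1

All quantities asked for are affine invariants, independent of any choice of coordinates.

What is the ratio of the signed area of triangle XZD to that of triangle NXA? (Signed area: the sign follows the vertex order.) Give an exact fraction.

[XZD]:[NXA] = 16/5

Choose coordinates D = (0, 0), A = (1, 0), P = (0, 1), Z = (2, 1).
1. N lies on line AZ with AN:NZ = 5:3 ⇒ N = (13/8, 5/8)
2. X lies on line DA with DX:XA = 2:1 ⇒ X = (2/3, 0)
2·[XZD] = 2/3, 2·[NXA] = 5/24
[XZD]:[NXA] = 2/3:5/24 = 16/5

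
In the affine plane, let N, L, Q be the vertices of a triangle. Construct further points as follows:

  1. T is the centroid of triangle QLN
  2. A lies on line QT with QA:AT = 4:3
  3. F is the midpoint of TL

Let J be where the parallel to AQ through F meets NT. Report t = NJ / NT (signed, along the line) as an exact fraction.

t = 3/2

Work in coordinates with N = (0, 0), L = (1, 0), Q = (0, 1).
1. T is the centroid of triangle QLN ⇒ T = (1/3, 1/3)
2. A lies on line QT with QA:AT = 4:3 ⇒ A = (4/21, 13/21)
3. F is the midpoint of TL ⇒ F = (2/3, 1/6)
through F parallel to AQ: direction (-4/21, 8/21); meets NT at J = (1/2, 1/2)
J = N + t·(T−N) with t = 3/2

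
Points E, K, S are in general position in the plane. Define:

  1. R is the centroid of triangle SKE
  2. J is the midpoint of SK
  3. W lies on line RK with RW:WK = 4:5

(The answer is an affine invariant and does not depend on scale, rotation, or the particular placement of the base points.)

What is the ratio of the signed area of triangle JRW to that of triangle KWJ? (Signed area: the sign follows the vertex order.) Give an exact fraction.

[JRW]:[KWJ] = -4/5

Choose coordinates E = (0, 0), K = (1, 0), S = (0, 1).
1. R is the centroid of triangle SKE ⇒ R = (1/3, 1/3)
2. J is the midpoint of SK ⇒ J = (1/2, 1/2)
3. W lies on line RK with RW:WK = 4:5 ⇒ W = (17/27, 5/27)
2·[JRW] = 2/27, 2·[KWJ] = -5/54
[JRW]:[KWJ] = 2/27:-5/54 = -4/5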